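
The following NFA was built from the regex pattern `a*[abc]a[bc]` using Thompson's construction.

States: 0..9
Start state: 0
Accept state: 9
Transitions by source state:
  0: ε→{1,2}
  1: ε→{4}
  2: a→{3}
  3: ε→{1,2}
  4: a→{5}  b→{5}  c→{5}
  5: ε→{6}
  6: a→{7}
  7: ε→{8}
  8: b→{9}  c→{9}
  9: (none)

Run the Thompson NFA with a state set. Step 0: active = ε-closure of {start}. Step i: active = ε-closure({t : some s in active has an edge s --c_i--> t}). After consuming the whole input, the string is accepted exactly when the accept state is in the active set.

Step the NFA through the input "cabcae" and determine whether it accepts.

initial (ε-close {0}): {0,1,2,4}
'c' @ 1: {5,6}
'a' @ 2: {7,8}
'b' @ 3: {9}  (accept∈set)
'c' @ 4: {}  — dead — no transitions
rest 'ae' ignored (set empty)
final: {}; accept 9 not in set

Answer: REJECT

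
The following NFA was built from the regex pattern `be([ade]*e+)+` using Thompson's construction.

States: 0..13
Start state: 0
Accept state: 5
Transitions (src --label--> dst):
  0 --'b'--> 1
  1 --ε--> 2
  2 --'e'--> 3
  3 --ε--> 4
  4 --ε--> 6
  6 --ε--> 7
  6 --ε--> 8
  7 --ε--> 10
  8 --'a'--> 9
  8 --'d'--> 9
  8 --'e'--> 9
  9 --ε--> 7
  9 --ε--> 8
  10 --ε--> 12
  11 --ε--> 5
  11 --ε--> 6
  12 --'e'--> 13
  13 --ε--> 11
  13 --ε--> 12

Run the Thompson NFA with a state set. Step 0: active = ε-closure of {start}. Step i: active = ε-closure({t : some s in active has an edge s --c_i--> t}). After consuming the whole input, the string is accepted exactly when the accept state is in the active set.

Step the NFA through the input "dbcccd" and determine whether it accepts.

S₀ = ε-closure({0}) = {0}
'd' @ 1: {}  — no active states
rest 'bcccd' ignored (set empty)
final: {}; accept 5 not in set

Answer: REJECT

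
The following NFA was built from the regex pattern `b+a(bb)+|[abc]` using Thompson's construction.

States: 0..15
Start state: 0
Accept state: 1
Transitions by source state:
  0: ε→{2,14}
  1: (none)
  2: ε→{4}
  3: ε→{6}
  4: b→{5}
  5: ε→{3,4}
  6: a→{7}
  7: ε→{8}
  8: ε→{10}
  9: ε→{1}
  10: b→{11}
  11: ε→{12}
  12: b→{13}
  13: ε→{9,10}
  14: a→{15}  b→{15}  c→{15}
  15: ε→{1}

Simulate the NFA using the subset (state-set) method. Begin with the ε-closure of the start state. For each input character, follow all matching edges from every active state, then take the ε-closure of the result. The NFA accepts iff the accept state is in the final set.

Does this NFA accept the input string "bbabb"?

Answer: ACCEPT

Trace:
initial (ε-close {0}): {0,2,4,14}
'b' @ 1: {1,3,4,5,6,15}  [accepting]
'b' @ 2: {3,4,5,6}
'a' @ 3: {7,8,10}
'b' @ 4: {11,12}
'b' @ 5: {1,9,10,13}  [accepting]
final: {1,9,10,13}; accept 1 in set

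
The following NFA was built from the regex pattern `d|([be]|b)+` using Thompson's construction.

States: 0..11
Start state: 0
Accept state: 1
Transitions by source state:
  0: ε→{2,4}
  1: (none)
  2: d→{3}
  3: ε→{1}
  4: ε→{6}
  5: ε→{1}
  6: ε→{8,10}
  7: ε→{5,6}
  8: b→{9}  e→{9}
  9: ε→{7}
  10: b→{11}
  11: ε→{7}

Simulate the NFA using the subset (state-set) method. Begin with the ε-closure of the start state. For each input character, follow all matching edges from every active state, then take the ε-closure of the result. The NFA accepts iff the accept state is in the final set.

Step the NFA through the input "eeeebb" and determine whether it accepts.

S₀ = ε-closure({0}) = {0,2,4,6,8,10}
'e' @ 1: {1,5,6,7,8,9,10}  ✓accept
'e' @ 2: {1,5,6,7,8,9,10}  ✓accept
'e' @ 3: {1,5,6,7,8,9,10}  ✓accept
'e' @ 4: {1,5,6,7,8,9,10}  ✓accept
'b' @ 5: {1,5,6,7,8,9,10,11}  ✓accept
'b' @ 6: {1,5,6,7,8,9,10,11}  ✓accept
after full input: {1,5,6,7,8,9,10,11}  (accept=1 in)

Answer: ACCEPT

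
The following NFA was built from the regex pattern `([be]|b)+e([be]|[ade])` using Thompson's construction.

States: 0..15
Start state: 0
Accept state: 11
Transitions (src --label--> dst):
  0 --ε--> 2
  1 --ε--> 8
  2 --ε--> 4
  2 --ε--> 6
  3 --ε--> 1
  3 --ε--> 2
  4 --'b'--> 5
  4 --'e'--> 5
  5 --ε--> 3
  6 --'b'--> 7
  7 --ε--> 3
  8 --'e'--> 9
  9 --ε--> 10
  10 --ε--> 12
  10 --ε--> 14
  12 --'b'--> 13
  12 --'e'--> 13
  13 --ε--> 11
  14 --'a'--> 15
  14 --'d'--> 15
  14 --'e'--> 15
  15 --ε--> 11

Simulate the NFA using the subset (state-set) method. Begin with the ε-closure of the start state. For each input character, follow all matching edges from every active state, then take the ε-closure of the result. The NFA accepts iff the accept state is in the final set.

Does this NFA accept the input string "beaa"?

Answer: REJECT

Trace:
S₀ = ε-closure({0}) = {0,2,4,6}
'b' @ 1: {1,2,3,4,5,6,7,8}
'e' @ 2: {1,2,3,4,5,6,8,9,10,12,14}
'a' @ 3: {11,15}  [accepting]
'a' @ 4: {}  — state set empty
after full input: {}  (accept=11 not in)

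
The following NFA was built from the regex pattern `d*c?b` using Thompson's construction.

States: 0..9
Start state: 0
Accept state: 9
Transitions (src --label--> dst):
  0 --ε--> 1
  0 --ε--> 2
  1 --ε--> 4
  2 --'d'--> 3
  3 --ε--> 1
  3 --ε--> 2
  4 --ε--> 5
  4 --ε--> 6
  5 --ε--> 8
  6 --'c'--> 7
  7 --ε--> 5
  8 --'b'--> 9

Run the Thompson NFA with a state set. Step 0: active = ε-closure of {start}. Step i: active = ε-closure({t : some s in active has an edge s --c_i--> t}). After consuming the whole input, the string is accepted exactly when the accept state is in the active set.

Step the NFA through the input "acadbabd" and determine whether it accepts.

S₀ = ε-closure({0}) = {0,1,2,4,5,6,8}
'a' @ 1: {}  — dead — no transitions
rest 'cadbabd' ignored (set empty)
after full input: {}  (accept=9 not in)

Answer: REJECT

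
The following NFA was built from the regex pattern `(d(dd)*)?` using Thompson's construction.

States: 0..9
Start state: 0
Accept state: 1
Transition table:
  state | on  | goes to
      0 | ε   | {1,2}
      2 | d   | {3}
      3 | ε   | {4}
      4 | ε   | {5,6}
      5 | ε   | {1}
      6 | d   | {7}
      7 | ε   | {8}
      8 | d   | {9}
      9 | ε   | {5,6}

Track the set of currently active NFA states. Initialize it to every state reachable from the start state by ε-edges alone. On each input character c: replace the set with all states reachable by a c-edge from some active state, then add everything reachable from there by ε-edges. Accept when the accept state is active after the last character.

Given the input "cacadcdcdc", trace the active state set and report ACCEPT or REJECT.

initial (ε-close {0}): {0,1,2}
'c' @ 1: {}  — dead — no transitions
rest 'acadcdcdc' ignored (set empty)
end set {} — state 1 not in

Answer: REJECT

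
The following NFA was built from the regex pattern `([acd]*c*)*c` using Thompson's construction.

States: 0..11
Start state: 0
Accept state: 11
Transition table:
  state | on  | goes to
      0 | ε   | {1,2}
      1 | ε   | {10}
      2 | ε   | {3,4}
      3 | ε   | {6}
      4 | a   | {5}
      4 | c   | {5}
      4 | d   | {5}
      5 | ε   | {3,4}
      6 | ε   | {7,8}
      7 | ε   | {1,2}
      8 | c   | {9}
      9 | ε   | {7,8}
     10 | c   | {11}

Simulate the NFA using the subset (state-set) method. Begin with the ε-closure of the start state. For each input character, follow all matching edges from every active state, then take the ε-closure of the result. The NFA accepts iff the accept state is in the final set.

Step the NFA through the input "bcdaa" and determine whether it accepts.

S₀ = ε-closure({0}) = {0,1,2,3,4,6,7,8,10}
'b' @ 1: {}  — dead — no transitions
rest 'cdaa' ignored (set empty)
end set {} — state 11 not in

Answer: REJECT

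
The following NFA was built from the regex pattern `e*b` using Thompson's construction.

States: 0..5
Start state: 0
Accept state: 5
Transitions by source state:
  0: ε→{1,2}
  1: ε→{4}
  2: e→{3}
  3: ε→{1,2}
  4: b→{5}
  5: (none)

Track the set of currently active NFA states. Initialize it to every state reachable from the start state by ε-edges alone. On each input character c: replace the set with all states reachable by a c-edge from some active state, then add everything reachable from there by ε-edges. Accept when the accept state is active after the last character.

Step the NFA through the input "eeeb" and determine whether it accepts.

Answer: ACCEPT

Steps:
start: ε-closure({0}) = {0,1,2,4}
'e' @ 1: {1,2,3,4}
'e' @ 2: {1,2,3,4}
'e' @ 3: {1,2,3,4}
'b' @ 4: {5}  [accepting]
end set {5} — state 5 in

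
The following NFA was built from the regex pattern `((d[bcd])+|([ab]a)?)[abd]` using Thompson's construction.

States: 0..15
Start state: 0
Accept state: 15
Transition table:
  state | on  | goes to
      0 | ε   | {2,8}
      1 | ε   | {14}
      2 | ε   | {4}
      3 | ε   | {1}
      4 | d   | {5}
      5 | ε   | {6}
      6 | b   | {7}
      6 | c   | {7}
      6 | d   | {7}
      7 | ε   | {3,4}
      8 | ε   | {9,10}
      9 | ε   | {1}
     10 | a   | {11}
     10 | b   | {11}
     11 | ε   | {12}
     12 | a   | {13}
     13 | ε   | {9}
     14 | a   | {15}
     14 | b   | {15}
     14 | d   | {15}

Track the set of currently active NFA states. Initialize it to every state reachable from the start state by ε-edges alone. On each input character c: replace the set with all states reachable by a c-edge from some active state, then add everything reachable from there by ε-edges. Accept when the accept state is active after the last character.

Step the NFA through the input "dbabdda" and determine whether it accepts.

start: ε-closure({0}) = {0,1,2,4,8,9,10,14}
'd' @ 1: {5,6,15}  [accepting]
'b' @ 2: {1,3,4,7,14}
'a' @ 3: {15}  [accepting]
'b' @ 4: {}  — state set empty
rest 'dda' ignored (set empty)
final: {}; accept 15 not in set

Answer: REJECT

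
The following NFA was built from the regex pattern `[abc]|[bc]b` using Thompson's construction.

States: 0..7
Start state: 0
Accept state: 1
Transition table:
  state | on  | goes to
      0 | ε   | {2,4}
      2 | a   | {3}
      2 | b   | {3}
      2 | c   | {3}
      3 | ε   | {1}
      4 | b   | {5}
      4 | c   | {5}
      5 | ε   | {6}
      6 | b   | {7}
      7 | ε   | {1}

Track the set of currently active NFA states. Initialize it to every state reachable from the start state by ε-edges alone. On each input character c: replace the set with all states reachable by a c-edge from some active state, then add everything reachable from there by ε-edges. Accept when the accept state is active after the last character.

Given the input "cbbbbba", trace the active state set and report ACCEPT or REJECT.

S₀ = ε-closure({0}) = {0,2,4}
'c' @ 1: {1,3,5,6}  [accepting]
'b' @ 2: {1,7}  [accepting]
'b' @ 3: {}  — state set empty
rest 'bbba' ignored (set empty)
after full input: {}  (accept=1 not in)

Answer: REJECT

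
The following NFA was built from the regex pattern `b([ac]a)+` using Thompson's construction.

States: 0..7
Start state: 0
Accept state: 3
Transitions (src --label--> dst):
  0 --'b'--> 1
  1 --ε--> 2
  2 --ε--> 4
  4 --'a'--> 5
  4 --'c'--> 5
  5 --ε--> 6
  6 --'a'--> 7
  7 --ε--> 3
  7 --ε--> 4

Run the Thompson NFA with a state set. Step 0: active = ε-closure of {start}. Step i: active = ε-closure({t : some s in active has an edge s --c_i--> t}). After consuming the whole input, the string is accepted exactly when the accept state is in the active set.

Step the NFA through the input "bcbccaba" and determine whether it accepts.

Answer: REJECT

Derivation:
initial (ε-close {0}): {0}
'b' @ 1: {1,2,4}
'c' @ 2: {5,6}
'b' @ 3: {}  — no active states
rest 'ccaba' ignored (set empty)
final: {}; accept 3 not in set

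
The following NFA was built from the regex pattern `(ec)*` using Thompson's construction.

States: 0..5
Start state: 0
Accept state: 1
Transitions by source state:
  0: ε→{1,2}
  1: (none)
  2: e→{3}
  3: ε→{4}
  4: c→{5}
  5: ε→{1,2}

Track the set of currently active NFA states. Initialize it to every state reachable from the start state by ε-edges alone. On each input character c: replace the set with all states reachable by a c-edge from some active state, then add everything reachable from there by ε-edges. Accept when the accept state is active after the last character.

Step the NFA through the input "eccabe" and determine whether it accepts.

S₀ = ε-closure({0}) = {0,1,2}
'e' @ 1: {3,4}
'c' @ 2: {1,2,5}  (accept∈set)
'c' @ 3: {}  — no active states
rest 'abe' ignored (set empty)
after full input: {}  (accept=1 not in)

Answer: REJECT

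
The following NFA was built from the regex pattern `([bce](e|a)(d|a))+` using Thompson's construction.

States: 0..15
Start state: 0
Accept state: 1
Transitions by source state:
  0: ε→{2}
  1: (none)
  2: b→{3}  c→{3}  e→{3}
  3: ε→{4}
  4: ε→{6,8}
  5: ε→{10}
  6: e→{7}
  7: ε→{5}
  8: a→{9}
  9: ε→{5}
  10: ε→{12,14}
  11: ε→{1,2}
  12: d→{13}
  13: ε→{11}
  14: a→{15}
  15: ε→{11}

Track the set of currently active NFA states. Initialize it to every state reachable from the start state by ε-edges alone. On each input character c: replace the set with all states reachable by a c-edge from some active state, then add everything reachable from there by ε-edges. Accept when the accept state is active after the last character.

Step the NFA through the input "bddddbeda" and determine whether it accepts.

S₀ = ε-closure({0}) = {0,2}
'b' @ 1: {3,4,6,8}
'd' @ 2: {}  — dead — no transitions
rest 'dddbeda' ignored (set empty)
end set {} — state 1 not in

Answer: REJECT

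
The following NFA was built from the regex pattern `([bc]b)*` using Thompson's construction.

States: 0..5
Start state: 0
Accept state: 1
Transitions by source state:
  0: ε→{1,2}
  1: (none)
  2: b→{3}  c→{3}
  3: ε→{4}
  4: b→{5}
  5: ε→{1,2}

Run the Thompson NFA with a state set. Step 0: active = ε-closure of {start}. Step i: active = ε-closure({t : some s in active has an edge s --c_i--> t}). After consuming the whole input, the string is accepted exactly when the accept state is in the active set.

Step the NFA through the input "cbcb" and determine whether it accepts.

Answer: ACCEPT

Steps:
S₀ = ε-closure({0}) = {0,1,2}
'c' @ 1: {3,4}
'b' @ 2: {1,2,5}  ✓accept
'c' @ 3: {3,4}
'b' @ 4: {1,2,5}  ✓accept
final: {1,2,5}; accept 1 in set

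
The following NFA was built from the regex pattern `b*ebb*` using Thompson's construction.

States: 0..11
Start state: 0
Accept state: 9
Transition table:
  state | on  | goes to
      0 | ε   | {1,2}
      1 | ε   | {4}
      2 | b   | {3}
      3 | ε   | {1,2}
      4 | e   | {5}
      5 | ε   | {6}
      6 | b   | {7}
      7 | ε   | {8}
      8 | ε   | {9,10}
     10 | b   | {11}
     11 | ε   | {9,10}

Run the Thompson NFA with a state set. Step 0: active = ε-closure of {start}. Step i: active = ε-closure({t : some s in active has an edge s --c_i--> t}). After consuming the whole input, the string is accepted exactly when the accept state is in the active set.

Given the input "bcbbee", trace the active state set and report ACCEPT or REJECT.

Answer: REJECT

Trace:
initial (ε-close {0}): {0,1,2,4}
'b' @ 1: {1,2,3,4}
'c' @ 2: {}  — no active states
rest 'bbee' ignored (set empty)
end set {} — state 9 not in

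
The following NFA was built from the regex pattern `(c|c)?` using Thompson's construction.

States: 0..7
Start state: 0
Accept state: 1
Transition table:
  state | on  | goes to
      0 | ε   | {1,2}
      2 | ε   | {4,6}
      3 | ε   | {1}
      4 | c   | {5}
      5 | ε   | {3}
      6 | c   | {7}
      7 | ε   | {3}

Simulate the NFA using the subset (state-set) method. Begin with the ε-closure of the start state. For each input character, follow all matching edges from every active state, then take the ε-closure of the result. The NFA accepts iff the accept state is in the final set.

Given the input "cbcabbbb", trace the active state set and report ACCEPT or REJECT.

Answer: REJECT

Steps:
S₀ = ε-closure({0}) = {0,1,2,4,6}
'c' @ 1: {1,3,5,7}  [accepting]
'b' @ 2: {}  — no active states
rest 'cabbbb' ignored (set empty)
after full input: {}  (accept=1 not in)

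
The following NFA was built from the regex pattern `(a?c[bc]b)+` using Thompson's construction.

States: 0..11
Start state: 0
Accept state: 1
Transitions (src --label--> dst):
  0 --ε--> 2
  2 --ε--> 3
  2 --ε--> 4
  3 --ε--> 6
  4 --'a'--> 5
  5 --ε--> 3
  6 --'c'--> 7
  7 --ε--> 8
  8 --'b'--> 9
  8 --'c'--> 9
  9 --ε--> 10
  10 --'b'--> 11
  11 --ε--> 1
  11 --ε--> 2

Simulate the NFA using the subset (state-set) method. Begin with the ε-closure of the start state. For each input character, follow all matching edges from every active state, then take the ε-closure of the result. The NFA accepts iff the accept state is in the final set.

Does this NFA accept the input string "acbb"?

Answer: ACCEPT

Trace:
start: ε-closure({0}) = {0,2,3,4,6}
'a' @ 1: {3,5,6}
'c' @ 2: {7,8}
'b' @ 3: {9,10}
'b' @ 4: {1,2,3,4,6,11}  (accept∈set)
final: {1,2,3,4,6,11}; accept 1 in set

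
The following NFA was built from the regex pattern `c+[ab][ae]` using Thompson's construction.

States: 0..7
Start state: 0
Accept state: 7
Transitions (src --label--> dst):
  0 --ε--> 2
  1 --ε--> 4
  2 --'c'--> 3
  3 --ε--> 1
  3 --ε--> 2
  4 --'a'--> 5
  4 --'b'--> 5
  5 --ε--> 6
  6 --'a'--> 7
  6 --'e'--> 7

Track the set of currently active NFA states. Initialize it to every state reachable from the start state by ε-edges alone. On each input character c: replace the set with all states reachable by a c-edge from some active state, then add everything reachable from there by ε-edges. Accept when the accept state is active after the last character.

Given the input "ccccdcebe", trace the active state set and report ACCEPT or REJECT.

Answer: REJECT

Trace:
S₀ = ε-closure({0}) = {0,2}
'c' @ 1: {1,2,3,4}
'c' @ 2: {1,2,3,4}
'c' @ 3: {1,2,3,4}
'c' @ 4: {1,2,3,4}
'd' @ 5: {}  — dead — no transitions
rest 'cebe' ignored (set empty)
end set {} — state 7 not in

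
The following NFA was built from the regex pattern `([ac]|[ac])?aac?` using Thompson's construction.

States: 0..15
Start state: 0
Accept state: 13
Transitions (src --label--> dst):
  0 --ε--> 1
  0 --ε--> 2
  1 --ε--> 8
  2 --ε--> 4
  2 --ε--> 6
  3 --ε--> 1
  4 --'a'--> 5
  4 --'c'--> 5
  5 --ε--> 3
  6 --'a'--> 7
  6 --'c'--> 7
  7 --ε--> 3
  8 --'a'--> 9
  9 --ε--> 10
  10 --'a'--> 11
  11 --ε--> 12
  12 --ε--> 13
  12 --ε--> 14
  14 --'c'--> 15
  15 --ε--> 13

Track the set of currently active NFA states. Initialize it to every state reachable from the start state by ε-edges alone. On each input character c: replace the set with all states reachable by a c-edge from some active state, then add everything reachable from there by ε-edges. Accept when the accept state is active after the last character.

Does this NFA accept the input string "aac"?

start: ε-closure({0}) = {0,1,2,4,6,8}
'a' @ 1: {1,3,5,7,8,9,10}
'a' @ 2: {9,10,11,12,13,14}  ✓accept
'c' @ 3: {13,15}  ✓accept
final: {13,15}; accept 13 in set

Answer: ACCEPT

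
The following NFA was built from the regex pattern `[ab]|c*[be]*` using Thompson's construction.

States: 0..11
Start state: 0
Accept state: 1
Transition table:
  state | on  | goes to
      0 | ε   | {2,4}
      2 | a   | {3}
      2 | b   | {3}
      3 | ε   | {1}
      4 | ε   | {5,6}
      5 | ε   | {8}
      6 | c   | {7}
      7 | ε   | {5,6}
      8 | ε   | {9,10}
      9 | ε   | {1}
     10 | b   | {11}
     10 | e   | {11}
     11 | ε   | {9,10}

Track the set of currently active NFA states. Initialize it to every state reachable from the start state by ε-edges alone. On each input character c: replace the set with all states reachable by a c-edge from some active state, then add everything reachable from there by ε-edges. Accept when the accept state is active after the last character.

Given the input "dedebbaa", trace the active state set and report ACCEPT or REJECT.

Answer: REJECT

Trace:
initial (ε-close {0}): {0,1,2,4,5,6,8,9,10}
'd' @ 1: {}  — state set empty
rest 'edebbaa' ignored (set empty)
end set {} — state 1 not in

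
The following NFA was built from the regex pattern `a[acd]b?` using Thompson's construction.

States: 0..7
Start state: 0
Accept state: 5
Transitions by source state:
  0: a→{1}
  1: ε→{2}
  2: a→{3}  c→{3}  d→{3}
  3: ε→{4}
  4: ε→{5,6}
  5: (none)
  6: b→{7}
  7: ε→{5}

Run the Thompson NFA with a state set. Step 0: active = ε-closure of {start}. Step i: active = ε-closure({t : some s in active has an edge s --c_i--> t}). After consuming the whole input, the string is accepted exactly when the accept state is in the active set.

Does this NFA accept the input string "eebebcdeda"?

start: ε-closure({0}) = {0}
'e' @ 1: {}  — dead — no transitions
rest 'ebebcdeda' ignored (set empty)
end set {} — state 5 not in

Answer: REJECT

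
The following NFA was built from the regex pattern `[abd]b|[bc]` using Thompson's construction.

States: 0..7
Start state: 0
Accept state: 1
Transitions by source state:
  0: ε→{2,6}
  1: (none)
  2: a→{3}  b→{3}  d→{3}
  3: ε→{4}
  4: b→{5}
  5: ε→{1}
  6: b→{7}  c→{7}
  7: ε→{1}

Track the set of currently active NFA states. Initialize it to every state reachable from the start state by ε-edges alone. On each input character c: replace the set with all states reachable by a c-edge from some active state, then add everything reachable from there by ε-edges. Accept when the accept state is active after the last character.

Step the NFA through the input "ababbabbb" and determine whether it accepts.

Answer: REJECT

Trace:
start: ε-closure({0}) = {0,2,6}
'a' @ 1: {3,4}
'b' @ 2: {1,5}  ✓accept
'a' @ 3: {}  — state set empty
rest 'bbabbb' ignored (set empty)
final: {}; accept 1 not in set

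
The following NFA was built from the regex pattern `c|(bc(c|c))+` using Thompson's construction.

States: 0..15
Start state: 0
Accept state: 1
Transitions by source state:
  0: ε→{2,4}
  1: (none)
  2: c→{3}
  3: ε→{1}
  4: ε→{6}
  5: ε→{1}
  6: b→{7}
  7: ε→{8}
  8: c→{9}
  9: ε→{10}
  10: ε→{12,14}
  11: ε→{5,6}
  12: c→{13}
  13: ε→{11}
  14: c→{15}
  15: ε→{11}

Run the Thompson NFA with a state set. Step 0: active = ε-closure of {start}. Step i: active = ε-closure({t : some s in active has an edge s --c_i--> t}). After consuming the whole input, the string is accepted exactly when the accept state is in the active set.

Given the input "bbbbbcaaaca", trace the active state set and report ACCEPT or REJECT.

start: ε-closure({0}) = {0,2,4,6}
'b' @ 1: {7,8}
'b' @ 2: {}  — no active states
rest 'bbbcaaaca' ignored (set empty)
end set {} — state 1 not in

Answer: REJECT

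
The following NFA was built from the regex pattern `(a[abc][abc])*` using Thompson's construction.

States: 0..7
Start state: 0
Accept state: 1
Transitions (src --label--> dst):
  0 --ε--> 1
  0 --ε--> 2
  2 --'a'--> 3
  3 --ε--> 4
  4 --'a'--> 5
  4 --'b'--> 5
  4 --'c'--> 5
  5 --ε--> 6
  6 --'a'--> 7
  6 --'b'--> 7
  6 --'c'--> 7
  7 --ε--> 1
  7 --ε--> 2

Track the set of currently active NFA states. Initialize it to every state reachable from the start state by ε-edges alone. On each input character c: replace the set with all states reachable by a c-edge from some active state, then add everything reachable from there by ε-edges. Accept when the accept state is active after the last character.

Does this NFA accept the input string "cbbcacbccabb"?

S₀ = ε-closure({0}) = {0,1,2}
'c' @ 1: {}  — dead — no transitions
rest 'bbcacbccabb' ignored (set empty)
after full input: {}  (accept=1 not in)

Answer: REJECT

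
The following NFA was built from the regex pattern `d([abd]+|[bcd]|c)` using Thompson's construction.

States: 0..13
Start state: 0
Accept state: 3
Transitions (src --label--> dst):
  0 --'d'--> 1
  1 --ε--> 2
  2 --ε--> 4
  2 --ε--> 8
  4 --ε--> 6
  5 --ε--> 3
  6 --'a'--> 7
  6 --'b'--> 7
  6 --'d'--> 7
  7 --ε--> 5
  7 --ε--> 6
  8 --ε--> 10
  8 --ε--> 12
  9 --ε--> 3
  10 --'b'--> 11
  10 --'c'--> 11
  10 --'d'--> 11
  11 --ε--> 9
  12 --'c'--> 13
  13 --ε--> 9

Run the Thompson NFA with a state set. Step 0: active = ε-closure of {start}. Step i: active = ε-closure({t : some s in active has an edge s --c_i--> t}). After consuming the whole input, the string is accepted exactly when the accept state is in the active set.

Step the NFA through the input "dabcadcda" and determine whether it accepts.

initial (ε-close {0}): {0}
'd' @ 1: {1,2,4,6,8,10,12}
'a' @ 2: {3,5,6,7}  [accepting]
'b' @ 3: {3,5,6,7}  [accepting]
'c' @ 4: {}  — no active states
rest 'adcda' ignored (set empty)
after full input: {}  (accept=3 not in)

Answer: REJECT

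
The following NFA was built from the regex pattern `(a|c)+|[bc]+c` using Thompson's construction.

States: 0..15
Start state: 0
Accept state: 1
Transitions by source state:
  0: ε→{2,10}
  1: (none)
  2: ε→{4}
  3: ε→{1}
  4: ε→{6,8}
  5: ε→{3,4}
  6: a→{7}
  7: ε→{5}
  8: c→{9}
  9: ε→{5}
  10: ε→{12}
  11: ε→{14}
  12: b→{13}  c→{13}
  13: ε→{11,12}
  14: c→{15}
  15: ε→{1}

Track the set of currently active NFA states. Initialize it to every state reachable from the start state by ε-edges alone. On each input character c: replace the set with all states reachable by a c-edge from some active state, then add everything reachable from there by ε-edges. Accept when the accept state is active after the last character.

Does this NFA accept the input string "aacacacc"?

start: ε-closure({0}) = {0,2,4,6,8,10,12}
'a' @ 1: {1,3,4,5,6,7,8}  [accepting]
'a' @ 2: {1,3,4,5,6,7,8}  [accepting]
'c' @ 3: {1,3,4,5,6,8,9}  [accepting]
'a' @ 4: {1,3,4,5,6,7,8}  [accepting]
'c' @ 5: {1,3,4,5,6,8,9}  [accepting]
'a' @ 6: {1,3,4,5,6,7,8}  [accepting]
'c' @ 7: {1,3,4,5,6,8,9}  [accepting]
'c' @ 8: {1,3,4,5,6,8,9}  [accepting]
end set {1,3,4,5,6,8,9} — state 1 in

Answer: ACCEPT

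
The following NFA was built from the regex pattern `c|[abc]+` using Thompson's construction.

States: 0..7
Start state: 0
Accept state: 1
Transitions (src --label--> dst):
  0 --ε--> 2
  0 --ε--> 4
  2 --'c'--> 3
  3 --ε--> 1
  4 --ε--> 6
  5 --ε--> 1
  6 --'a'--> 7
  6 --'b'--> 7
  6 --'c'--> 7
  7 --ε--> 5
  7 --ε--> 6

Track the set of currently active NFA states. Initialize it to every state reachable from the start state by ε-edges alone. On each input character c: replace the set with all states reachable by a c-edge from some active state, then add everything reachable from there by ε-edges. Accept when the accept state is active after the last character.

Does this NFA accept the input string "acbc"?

Answer: ACCEPT

Derivation:
S₀ = ε-closure({0}) = {0,2,4,6}
'a' @ 1: {1,5,6,7}  [accepting]
'c' @ 2: {1,5,6,7}  [accepting]
'b' @ 3: {1,5,6,7}  [accepting]
'c' @ 4: {1,5,6,7}  [accepting]
final: {1,5,6,7}; accept 1 in set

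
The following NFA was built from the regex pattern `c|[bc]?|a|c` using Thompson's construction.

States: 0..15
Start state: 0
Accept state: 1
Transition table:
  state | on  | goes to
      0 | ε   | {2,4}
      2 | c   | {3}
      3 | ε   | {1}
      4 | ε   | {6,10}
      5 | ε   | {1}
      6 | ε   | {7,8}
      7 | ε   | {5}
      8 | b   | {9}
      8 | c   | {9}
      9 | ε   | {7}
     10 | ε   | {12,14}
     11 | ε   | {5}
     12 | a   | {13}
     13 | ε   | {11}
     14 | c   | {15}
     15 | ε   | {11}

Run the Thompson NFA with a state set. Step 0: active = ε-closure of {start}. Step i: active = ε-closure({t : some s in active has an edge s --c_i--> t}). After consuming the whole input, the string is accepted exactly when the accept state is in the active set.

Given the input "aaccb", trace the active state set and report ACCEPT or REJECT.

Answer: REJECT

Derivation:
S₀ = ε-closure({0}) = {0,1,2,4,5,6,7,8,10,12,14}
'a' @ 1: {1,5,11,13}  ✓accept
'a' @ 2: {}  — dead — no transitions
rest 'ccb' ignored (set empty)
after full input: {}  (accept=1 not in)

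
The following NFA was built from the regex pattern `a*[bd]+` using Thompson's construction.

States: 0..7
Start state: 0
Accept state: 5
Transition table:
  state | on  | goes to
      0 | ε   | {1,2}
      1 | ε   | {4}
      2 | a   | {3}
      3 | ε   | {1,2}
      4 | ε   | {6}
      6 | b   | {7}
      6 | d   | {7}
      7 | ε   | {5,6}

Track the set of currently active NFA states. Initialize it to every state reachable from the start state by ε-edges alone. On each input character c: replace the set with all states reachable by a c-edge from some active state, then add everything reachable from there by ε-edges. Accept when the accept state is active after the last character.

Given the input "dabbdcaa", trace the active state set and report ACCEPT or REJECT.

start: ε-closure({0}) = {0,1,2,4,6}
'd' @ 1: {5,6,7}  ✓accept
'a' @ 2: {}  — no active states
rest 'bbdcaa' ignored (set empty)
after full input: {}  (accept=5 not in)

Answer: REJECT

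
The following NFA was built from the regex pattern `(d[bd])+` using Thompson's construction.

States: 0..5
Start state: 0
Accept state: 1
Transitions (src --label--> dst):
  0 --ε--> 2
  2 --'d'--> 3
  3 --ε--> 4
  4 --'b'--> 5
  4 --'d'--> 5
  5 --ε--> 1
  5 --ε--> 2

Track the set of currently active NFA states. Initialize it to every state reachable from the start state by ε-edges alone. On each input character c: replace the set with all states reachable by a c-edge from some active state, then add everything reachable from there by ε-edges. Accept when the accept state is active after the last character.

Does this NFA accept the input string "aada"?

Answer: REJECT

Trace:
initial (ε-close {0}): {0,2}
'a' @ 1: {}  — no active states
rest 'ada' ignored (set empty)
final: {}; accept 1 not in set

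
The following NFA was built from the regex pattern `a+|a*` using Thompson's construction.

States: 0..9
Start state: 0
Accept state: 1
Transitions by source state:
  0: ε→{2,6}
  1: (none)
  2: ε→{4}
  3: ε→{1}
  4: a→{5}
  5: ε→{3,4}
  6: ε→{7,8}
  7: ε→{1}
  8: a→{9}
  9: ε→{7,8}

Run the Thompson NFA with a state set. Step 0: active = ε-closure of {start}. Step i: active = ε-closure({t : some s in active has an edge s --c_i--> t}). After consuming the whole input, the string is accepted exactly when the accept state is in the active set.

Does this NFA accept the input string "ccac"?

Answer: REJECT

Derivation:
S₀ = ε-closure({0}) = {0,1,2,4,6,7,8}
'c' @ 1: {}  — state set empty
rest 'cac' ignored (set empty)
end set {} — state 1 not in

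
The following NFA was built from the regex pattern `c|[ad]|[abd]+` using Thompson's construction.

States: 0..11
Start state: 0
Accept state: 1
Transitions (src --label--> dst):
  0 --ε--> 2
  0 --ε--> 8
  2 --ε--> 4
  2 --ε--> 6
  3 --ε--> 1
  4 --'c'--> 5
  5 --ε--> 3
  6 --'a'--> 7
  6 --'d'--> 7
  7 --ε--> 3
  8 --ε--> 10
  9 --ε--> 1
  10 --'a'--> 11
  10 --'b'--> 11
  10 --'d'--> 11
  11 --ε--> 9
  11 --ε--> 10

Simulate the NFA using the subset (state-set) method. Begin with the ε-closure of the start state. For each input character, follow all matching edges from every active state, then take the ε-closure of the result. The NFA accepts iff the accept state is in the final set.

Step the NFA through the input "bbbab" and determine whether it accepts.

Answer: ACCEPT

Derivation:
initial (ε-close {0}): {0,2,4,6,8,10}
'b' @ 1: {1,9,10,11}  (accept∈set)
'b' @ 2: {1,9,10,11}  (accept∈set)
'b' @ 3: {1,9,10,11}  (accept∈set)
'a' @ 4: {1,9,10,11}  (accept∈set)
'b' @ 5: {1,9,10,11}  (accept∈set)
end set {1,9,10,11} — state 1 in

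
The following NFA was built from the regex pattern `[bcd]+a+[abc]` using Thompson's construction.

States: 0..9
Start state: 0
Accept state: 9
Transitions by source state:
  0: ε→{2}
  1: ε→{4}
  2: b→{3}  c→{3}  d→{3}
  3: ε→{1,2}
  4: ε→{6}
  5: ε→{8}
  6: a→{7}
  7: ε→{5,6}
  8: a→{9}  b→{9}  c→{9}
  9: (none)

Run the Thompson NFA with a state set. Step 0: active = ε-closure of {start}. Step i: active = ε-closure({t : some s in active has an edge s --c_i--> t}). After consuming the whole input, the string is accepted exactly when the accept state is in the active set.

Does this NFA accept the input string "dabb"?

start: ε-closure({0}) = {0,2}
'd' @ 1: {1,2,3,4,6}
'a' @ 2: {5,6,7,8}
'b' @ 3: {9}  ✓accept
'b' @ 4: {}  — state set empty
final: {}; accept 9 not in set

Answer: REJECT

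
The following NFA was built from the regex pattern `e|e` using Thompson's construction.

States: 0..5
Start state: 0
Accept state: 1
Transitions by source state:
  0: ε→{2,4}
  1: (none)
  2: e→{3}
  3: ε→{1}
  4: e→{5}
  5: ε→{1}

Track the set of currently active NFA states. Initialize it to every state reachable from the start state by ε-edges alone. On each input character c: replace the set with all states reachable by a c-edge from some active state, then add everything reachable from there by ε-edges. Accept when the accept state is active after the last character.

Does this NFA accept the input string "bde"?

Answer: REJECT

Derivation:
start: ε-closure({0}) = {0,2,4}
'b' @ 1: {}  — dead — no transitions
rest 'de' ignored (set empty)
final: {}; accept 1 not in set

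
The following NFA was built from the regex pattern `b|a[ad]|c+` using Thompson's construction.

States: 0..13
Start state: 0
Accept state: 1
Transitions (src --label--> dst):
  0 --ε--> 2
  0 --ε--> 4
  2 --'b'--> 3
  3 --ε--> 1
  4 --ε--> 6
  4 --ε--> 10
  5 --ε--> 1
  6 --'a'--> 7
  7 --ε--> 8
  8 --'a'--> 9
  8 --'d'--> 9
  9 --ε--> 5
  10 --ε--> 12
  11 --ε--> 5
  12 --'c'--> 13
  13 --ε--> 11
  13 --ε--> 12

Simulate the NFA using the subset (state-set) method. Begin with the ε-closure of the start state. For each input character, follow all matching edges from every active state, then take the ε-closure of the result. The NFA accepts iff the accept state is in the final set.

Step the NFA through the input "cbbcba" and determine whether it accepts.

start: ε-closure({0}) = {0,2,4,6,10,12}
'c' @ 1: {1,5,11,12,13}  ✓accept
'b' @ 2: {}  — no active states
rest 'bcba' ignored (set empty)
final: {}; accept 1 not in set

Answer: REJECT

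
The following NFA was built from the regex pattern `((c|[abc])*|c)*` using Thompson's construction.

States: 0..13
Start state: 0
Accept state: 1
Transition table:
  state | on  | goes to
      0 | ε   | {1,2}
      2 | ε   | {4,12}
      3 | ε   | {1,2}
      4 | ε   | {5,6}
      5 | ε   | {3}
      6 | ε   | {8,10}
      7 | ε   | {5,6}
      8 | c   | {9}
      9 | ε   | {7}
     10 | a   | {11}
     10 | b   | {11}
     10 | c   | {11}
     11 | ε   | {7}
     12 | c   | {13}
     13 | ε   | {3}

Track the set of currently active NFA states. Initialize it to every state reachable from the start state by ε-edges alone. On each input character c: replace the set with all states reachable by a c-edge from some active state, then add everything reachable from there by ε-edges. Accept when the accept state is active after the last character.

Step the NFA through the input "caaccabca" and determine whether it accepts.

initial (ε-close {0}): {0,1,2,3,4,5,6,8,10,12}
'c' @ 1: {1,2,3,4,5,6,7,8,9,10,11,12,13}  ✓accept
'a' @ 2: {1,2,3,4,5,6,7,8,10,11,12}  ✓accept
'a' @ 3: {1,2,3,4,5,6,7,8,10,11,12}  ✓accept
'c' @ 4: {1,2,3,4,5,6,7,8,9,10,11,12,13}  ✓accept
'c' @ 5: {1,2,3,4,5,6,7,8,9,10,11,12,13}  ✓accept
'a' @ 6: {1,2,3,4,5,6,7,8,10,11,12}  ✓accept
'b' @ 7: {1,2,3,4,5,6,7,8,10,11,12}  ✓accept
'c' @ 8: {1,2,3,4,5,6,7,8,9,10,11,12,13}  ✓accept
'a' @ 9: {1,2,3,4,5,6,7,8,10,11,12}  ✓accept
end set {1,2,3,4,5,6,7,8,10,11,12} — state 1 in

Answer: ACCEPT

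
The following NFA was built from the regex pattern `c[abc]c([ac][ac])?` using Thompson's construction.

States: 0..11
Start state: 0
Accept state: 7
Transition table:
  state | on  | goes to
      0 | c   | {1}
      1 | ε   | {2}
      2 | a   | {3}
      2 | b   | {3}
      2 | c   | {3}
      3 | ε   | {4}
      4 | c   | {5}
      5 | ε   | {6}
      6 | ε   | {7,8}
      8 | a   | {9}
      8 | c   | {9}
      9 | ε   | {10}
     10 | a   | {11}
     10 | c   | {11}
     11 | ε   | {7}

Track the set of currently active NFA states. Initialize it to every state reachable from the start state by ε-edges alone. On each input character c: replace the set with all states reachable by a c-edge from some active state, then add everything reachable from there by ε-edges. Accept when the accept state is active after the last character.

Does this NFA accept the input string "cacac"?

start: ε-closure({0}) = {0}
'c' @ 1: {1,2}
'a' @ 2: {3,4}
'c' @ 3: {5,6,7,8}  (accept∈set)
'a' @ 4: {9,10}
'c' @ 5: {7,11}  (accept∈set)
final: {7,11}; accept 7 in set

Answer: ACCEPT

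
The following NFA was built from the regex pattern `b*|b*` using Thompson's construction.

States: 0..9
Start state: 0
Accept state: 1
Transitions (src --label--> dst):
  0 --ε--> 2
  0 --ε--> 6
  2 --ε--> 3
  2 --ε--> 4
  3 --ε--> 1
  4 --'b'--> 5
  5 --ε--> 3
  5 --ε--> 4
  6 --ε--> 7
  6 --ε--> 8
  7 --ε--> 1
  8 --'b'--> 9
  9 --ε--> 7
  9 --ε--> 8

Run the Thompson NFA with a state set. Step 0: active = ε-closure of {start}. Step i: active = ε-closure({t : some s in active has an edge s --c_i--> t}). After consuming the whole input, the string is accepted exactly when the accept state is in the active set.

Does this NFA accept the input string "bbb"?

initial (ε-close {0}): {0,1,2,3,4,6,7,8}
'b' @ 1: {1,3,4,5,7,8,9}  (accept∈set)
'b' @ 2: {1,3,4,5,7,8,9}  (accept∈set)
'b' @ 3: {1,3,4,5,7,8,9}  (accept∈set)
end set {1,3,4,5,7,8,9} — state 1 in

Answer: ACCEPT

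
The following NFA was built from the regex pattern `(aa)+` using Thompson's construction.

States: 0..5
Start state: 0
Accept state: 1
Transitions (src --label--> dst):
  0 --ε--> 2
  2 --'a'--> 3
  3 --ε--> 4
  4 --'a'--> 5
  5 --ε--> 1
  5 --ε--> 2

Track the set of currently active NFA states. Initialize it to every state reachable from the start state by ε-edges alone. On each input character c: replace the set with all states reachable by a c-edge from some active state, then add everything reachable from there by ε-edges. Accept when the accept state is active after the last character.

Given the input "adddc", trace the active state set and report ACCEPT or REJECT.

start: ε-closure({0}) = {0,2}
'a' @ 1: {3,4}
'd' @ 2: {}  — dead — no transitions
rest 'ddc' ignored (set empty)
end set {} — state 1 not in

Answer: REJECT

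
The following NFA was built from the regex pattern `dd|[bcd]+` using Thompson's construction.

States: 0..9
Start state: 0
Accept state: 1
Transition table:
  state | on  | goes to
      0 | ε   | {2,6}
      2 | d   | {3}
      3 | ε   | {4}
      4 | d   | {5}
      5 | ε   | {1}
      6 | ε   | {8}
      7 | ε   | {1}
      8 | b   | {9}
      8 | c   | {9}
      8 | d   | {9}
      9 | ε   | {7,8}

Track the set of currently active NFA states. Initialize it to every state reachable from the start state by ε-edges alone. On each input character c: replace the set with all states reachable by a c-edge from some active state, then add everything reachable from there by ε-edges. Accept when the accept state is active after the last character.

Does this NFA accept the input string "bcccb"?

S₀ = ε-closure({0}) = {0,2,6,8}
'b' @ 1: {1,7,8,9}  ✓accept
'c' @ 2: {1,7,8,9}  ✓accept
'c' @ 3: {1,7,8,9}  ✓accept
'c' @ 4: {1,7,8,9}  ✓accept
'b' @ 5: {1,7,8,9}  ✓accept
final: {1,7,8,9}; accept 1 in set

Answer: ACCEPT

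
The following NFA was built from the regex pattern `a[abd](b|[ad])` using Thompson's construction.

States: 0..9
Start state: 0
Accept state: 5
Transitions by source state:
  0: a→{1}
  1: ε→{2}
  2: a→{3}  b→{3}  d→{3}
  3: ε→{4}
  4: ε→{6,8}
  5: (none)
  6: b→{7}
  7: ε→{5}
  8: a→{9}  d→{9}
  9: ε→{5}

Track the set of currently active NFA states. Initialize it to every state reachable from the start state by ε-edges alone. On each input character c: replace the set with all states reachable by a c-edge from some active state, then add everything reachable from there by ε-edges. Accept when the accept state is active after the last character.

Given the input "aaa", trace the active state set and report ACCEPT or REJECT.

Answer: ACCEPT

Derivation:
start: ε-closure({0}) = {0}
'a' @ 1: {1,2}
'a' @ 2: {3,4,6,8}
'a' @ 3: {5,9}  (accept∈set)
after full input: {5,9}  (accept=5 in)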